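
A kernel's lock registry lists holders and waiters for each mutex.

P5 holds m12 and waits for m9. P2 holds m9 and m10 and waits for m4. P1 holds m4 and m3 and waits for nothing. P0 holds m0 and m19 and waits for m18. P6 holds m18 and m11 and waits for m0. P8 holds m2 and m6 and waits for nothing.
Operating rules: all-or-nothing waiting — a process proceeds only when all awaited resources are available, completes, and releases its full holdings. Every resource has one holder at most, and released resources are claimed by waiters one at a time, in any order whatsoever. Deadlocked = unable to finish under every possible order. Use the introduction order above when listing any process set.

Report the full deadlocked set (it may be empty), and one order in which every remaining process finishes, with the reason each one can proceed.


The deadlocked set is P0 and P6.
Key observation: the cycle P0 -> P6 -> P0 can never break — each member waits on the next; no other process is dragged down with it.
One completion order for the rest: P1, P8, P2, P5.
Step-by-step check:
  P1: no waits; runs immediately, freeing m4 and m3
  P8: no waits; runs immediately, freeing m2 and m6
  P2 waits on m4 — all released -> runs and releases m9 and m10
  P5 waits on m9 — all released -> runs and releases m12


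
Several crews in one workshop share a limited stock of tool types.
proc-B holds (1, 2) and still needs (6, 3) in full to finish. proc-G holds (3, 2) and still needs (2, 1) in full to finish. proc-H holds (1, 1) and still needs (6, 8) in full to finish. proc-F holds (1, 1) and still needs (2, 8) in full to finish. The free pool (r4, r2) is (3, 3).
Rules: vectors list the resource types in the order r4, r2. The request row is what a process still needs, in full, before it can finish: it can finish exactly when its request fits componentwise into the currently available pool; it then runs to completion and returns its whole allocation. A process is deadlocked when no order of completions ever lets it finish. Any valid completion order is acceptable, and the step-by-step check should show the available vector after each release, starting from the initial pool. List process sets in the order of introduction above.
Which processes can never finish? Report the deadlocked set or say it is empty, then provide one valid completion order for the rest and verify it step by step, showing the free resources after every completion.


The deadlocked set is proc-H and proc-F.
Key observation: even finishing proc-G, proc-B leaves just (7, 7) free — too little r2 for any of the remaining processes.
One completion order for the rest: proc-G, proc-B. Walking it through:
  pool = (3, 3)
  proc-G: need (2, 1) fits (3, 3); releases (3, 2), pool now (6, 5)
  proc-B: need (6, 3) fits (6, 5); releases (1, 2), pool now (7, 7)
None of the blocked processes ever fits:
  proc-H cannot run: need (6, 8) vs free (7, 7) (insufficient r2)
  proc-F cannot run: need (2, 8) vs free (7, 7) (insufficient r2)


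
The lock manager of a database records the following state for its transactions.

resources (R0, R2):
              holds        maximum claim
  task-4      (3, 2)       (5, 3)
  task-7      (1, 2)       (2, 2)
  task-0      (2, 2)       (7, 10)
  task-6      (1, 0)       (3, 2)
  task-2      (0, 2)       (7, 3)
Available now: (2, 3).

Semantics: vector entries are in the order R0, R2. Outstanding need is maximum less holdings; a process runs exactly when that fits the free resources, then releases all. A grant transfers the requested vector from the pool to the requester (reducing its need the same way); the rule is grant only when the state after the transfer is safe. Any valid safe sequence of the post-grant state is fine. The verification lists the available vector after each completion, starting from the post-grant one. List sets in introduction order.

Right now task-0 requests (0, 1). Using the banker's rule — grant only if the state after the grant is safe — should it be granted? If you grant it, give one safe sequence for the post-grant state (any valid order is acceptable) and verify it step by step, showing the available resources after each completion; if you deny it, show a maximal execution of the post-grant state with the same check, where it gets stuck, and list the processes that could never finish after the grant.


GRANT: granting preserves safety; a valid post-grant sequence is task-7, task-6, task-4, task-2, task-0.
Key observation: after the grant the pool drops to (2, 2), which still lets task-7 finish first and unwind the rest.
Step-by-step check of the post-grant state:
  pool = (2, 2)
  task-7: need (1, 0) fits (2, 2); releases (1, 2), pool now (3, 4)
  task-6: need (2, 2) fits (3, 4); releases (1, 0), pool now (4, 4)
  task-4: need (2, 1) fits (4, 4); releases (3, 2), pool now (7, 6)
  task-2: need (7, 1) fits (7, 6); releases (0, 2), pool now (7, 8)
  task-0: need (5, 7) fits (7, 8); releases (2, 3), pool now (9, 11)


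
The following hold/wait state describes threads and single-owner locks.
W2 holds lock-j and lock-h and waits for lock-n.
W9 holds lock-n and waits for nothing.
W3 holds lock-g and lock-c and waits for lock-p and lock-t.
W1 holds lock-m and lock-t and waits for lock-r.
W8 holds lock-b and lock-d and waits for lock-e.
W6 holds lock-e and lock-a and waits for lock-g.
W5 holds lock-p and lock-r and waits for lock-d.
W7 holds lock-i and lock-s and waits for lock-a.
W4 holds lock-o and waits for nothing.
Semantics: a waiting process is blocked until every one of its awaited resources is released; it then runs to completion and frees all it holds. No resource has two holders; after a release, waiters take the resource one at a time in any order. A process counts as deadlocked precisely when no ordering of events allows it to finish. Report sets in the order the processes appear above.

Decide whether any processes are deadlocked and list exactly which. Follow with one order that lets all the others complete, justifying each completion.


Deadlocked: W3, W1, W8, W6, W5 and W7.
Key observation: the knot is the closed ring of waits W3 -> W1 -> W5 -> W8 -> W6 -> W3; W7 waits into the deadlock from upstream.
The rest can finish in the order W4, W9, W2.
Verifying each step:
  W4: no waits; runs immediately, freeing lock-o
  W9: no waits; runs immediately, freeing lock-n
  run W2 (all its waits — lock-n — are resolved); releases lock-j and lock-h


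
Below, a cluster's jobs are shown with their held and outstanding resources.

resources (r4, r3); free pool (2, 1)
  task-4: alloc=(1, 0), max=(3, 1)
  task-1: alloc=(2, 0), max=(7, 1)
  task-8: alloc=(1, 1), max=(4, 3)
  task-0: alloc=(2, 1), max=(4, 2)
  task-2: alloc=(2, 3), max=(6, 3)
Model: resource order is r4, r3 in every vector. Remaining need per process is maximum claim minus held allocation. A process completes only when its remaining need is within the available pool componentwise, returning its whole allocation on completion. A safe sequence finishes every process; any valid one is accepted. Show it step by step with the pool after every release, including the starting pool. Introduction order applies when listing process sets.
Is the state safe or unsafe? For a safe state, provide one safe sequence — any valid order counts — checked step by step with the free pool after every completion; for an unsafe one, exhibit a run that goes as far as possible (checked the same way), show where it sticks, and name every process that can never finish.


SAFE. One safe sequence: task-0, task-4, task-8, task-1, task-2.
Key observation: task-0 marks the first exact bind of the order: its need (2, 1) fits the free (2, 1) with zero slack on a requested resource.
Check, step by step:
  pool = (2, 1)
  task-0 needs (2, 1) <= (2, 1) -> finishes; pool += (2, 1) = (4, 2)
  task-4 needs (2, 1) <= (4, 2) -> finishes; pool += (1, 0) = (5, 2)
  task-8 needs (3, 2) <= (5, 2) -> finishes; pool += (1, 1) = (6, 3)
  task-1 needs (5, 1) <= (6, 3) -> finishes; pool += (2, 0) = (8, 3)
  task-2 needs (4, 0) <= (8, 3) -> finishes; pool += (2, 3) = (10, 6)


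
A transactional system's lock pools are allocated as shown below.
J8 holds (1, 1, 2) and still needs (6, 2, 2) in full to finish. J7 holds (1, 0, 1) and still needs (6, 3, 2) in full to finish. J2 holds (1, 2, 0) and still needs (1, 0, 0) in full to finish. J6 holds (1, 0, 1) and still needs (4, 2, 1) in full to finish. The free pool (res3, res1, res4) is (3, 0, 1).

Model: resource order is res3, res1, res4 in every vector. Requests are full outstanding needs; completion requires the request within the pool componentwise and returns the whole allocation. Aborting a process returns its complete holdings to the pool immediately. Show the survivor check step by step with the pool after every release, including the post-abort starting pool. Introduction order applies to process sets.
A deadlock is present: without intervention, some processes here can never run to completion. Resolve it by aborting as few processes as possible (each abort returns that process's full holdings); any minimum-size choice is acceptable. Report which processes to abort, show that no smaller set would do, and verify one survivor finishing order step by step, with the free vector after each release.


The answer: abort J7.
Key observation: J8 could never have finished before the abort; with (1, 0, 1) returned by J7, it fits at step 3.
Why nothing smaller works: aborting no one leaves the state deadlocked as given.
Survivors finish in the order: J2, J6, J8. Step-by-step check (pool after the aborts first):
  pool = (4, 0, 2)
  run J2 (needs (1, 0, 0), free (4, 0, 2)); after release of (1, 2, 0) the pool is (5, 2, 2)
  run J6 (needs (4, 2, 1), free (5, 2, 2)); after release of (1, 0, 1) the pool is (6, 2, 3)
  run J8 (needs (6, 2, 2), free (6, 2, 3)); after release of (1, 1, 2) the pool is (7, 3, 5)


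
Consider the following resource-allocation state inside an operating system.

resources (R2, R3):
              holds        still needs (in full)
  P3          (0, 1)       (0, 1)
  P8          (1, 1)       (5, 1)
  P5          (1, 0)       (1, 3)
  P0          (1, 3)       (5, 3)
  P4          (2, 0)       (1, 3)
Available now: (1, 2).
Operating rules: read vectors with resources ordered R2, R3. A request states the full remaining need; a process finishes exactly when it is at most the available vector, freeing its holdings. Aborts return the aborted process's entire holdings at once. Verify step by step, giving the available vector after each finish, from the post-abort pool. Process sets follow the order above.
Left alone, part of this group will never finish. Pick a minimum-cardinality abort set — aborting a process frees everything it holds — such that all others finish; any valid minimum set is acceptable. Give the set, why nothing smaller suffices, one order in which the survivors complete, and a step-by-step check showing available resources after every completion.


The answer: abort P8.
Key observation: P0 had no path to completion before; after the abort of P8 ((1, 1) returned), step 4 is where it fits.
Why nothing smaller works: aborting no one leaves the state deadlocked as given.
Survivors finish in the order: P5, P3, P4, P0. Verifying each step (pool after the aborts first):
  pool = (2, 3)
  P5: need (1, 3) fits (2, 3); releases (1, 0), pool now (3, 3)
  P3: need (0, 1) fits (3, 3); releases (0, 1), pool now (3, 4)
  P4: need (1, 3) fits (3, 4); releases (2, 0), pool now (5, 4)
  P0: need (5, 3) fits (5, 4); releases (1, 3), pool now (6, 7)


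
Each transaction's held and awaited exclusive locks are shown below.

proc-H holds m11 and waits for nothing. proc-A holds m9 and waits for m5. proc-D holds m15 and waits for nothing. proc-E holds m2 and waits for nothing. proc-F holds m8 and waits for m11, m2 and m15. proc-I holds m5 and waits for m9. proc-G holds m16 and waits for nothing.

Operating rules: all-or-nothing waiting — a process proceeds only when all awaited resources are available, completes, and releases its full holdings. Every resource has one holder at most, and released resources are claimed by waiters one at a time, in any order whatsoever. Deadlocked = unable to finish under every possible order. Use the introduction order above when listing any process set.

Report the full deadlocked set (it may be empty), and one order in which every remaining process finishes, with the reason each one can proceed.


The deadlocked set is proc-A and proc-I.
Key observation: along proc-A -> proc-I -> proc-A, each member waits on what the next one holds — a deadlock; no other process is dragged down with it.
One completion order for the rest: proc-H, proc-E, proc-D, proc-G, proc-F.
Check, step by step:
  proc-H: no waits; runs immediately, freeing m11
  proc-E: no waits; runs immediately, freeing m2
  proc-D: no waits; runs immediately, freeing m15
  proc-G: no waits; runs immediately, freeing m16
  run proc-F (all its waits — m11, m2 and m15 — are resolved); releases m8


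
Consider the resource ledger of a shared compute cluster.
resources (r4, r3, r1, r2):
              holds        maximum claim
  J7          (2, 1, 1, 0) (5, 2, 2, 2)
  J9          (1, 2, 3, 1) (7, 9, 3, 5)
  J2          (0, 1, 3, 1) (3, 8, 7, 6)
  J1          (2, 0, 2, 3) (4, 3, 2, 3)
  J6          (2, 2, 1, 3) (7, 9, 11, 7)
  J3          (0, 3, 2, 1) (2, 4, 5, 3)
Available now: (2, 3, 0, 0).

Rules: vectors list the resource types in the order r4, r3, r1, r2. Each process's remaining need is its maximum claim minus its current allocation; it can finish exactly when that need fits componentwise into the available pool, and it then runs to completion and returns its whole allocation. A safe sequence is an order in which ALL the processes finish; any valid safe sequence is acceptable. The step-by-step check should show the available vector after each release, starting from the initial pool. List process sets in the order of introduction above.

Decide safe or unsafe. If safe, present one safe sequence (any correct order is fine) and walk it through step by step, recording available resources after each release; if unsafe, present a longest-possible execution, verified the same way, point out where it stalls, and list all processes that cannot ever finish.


SAFE, for example via the order J1, J7, J3, J9, J2, J6.
Key observation: the order's first zero-slack moment is J1 ((2, 3, 0, 0) needed, (2, 3, 0, 0) free — a requested resource with nothing to spare).
Check, step by step:
  pool = (2, 3, 0, 0)
  run J1 (needs (2, 3, 0, 0), free (2, 3, 0, 0)); after release of (2, 0, 2, 3) the pool is (4, 3, 2, 3)
  run J7 (needs (3, 1, 1, 2), free (4, 3, 2, 3)); after release of (2, 1, 1, 0) the pool is (6, 4, 3, 3)
  run J3 (needs (2, 1, 3, 2), free (6, 4, 3, 3)); after release of (0, 3, 2, 1) the pool is (6, 7, 5, 4)
  run J9 (needs (6, 7, 0, 4), free (6, 7, 5, 4)); after release of (1, 2, 3, 1) the pool is (7, 9, 8, 5)
  run J2 (needs (3, 7, 4, 5), free (7, 9, 8, 5)); after release of (0, 1, 3, 1) the pool is (7, 10, 11, 6)
  run J6 (needs (5, 7, 10, 4), free (7, 10, 11, 6)); after release of (2, 2, 1, 3) the pool is (9, 12, 12, 9)


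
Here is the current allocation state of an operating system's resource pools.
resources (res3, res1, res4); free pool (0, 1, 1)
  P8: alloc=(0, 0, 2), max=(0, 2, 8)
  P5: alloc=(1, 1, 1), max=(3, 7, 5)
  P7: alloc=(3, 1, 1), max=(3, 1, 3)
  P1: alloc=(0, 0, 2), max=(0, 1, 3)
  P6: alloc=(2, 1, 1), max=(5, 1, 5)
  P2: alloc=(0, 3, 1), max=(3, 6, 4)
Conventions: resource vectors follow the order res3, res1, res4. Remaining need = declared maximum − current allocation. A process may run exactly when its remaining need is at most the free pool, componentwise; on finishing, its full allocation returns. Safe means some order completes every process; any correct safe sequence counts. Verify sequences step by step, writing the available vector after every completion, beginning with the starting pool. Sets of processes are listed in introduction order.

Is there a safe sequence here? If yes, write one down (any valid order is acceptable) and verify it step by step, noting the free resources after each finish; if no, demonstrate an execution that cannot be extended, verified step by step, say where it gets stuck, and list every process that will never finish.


SAFE, for example via the order P1, P7, P6, P2, P8, P5.
Key observation: at P1 the run first touches a limit — (0, 1, 1) against (0, 1, 1), exact on a resource it actually requests.
Verifying each step:
  pool = (0, 1, 1)
  P1: need (0, 1, 1) fits (0, 1, 1); releases (0, 0, 2), pool now (0, 1, 3)
  P7: need (0, 0, 2) fits (0, 1, 3); releases (3, 1, 1), pool now (3, 2, 4)
  P6: need (3, 0, 4) fits (3, 2, 4); releases (2, 1, 1), pool now (5, 3, 5)
  P2: need (3, 3, 3) fits (5, 3, 5); releases (0, 3, 1), pool now (5, 6, 6)
  P8: need (0, 2, 6) fits (5, 6, 6); releases (0, 0, 2), pool now (5, 6, 8)
  P5: need (2, 6, 4) fits (5, 6, 8); releases (1, 1, 1), pool now (6, 7, 9)


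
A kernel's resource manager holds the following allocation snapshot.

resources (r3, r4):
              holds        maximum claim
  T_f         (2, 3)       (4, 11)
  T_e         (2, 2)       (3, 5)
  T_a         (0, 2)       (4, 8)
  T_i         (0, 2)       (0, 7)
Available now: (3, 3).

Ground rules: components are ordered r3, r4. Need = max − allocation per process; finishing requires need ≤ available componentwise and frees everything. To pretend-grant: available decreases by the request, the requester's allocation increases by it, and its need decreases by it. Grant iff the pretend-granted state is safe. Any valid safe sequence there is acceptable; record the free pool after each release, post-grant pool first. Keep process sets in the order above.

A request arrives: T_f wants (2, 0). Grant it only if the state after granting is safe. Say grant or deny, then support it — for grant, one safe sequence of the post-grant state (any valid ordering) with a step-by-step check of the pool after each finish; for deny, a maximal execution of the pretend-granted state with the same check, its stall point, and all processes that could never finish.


DENY: after the grant no complete ordering would exist.
Key observation: after T_e, T_i the pool peaks at (3, 7), and each blocked process is short somewhere: T_f on r4; T_a on r3.
After a pretend grant, a maximal execution: T_e, T_i — then nothing else fits. Verifying each step:
  pool = (1, 3)
  T_e needs (1, 3) <= (1, 3) -> finishes; pool += (2, 2) = (3, 5)
  T_i needs (0, 5) <= (3, 5) -> finishes; pool += (0, 2) = (3, 7)
  T_f still needs (0, 8) but only (3, 7) is free — short on r4
  T_a still needs (4, 6) but only (3, 7) is free — short on r3
Post-grant, the permanently blocked set is T_f and T_a.


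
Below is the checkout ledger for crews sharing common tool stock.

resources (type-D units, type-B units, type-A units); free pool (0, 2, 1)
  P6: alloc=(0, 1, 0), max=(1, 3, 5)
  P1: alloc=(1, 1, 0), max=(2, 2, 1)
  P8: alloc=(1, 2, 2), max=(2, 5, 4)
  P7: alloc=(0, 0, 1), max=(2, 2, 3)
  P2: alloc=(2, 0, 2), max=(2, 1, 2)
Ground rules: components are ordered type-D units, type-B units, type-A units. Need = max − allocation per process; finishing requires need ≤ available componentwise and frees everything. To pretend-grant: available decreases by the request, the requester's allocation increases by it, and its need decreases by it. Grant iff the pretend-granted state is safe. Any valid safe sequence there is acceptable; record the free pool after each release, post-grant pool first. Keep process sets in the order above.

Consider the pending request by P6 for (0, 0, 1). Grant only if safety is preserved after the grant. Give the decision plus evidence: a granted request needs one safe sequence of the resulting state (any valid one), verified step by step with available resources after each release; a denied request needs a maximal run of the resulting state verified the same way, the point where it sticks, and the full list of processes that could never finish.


GRANT — the state after the grant stays safe, e.g. via P2, P1, P8, P7, P6.
Key observation: even at the reduced pool (0, 2, 0), P2 fits immediately, so safety survives the grant.
Step-by-step check of the post-grant state:
  pool = (0, 2, 0)
  P2: need (0, 1, 0) fits (0, 2, 0); releases (2, 0, 2), pool now (2, 2, 2)
  P1: need (1, 1, 1) fits (2, 2, 2); releases (1, 1, 0), pool now (3, 3, 2)
  P8: need (1, 3, 2) fits (3, 3, 2); releases (1, 2, 2), pool now (4, 5, 4)
  P7: need (2, 2, 2) fits (4, 5, 4); releases (0, 0, 1), pool now (4, 5, 5)
  P6: need (1, 2, 4) fits (4, 5, 5); releases (0, 1, 1), pool now (4, 6, 6)


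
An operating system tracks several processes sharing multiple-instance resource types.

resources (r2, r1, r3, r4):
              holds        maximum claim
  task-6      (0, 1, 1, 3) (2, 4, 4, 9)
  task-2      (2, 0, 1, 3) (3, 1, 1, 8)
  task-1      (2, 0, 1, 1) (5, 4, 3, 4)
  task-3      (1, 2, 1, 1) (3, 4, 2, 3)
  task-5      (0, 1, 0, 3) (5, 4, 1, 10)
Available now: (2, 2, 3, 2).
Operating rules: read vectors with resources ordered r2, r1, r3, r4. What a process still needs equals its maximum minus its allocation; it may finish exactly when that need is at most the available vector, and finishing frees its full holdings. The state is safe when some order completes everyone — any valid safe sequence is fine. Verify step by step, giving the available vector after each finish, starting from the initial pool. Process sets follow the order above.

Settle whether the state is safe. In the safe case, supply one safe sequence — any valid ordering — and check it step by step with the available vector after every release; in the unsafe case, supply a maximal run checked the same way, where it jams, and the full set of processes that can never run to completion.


UNSAFE.
Key observation: once task-3, task-1 finish, the pool peaks at (5, 4, 5, 4) — and every remaining process still needs more r4 than that.
Going as far as possible: task-3, task-1; after that, nothing fits. Step-by-step check:
  pool = (2, 2, 3, 2)
  run task-3 (needs (2, 2, 1, 2), free (2, 2, 3, 2)); after release of (1, 2, 1, 1) the pool is (3, 4, 4, 3)
  run task-1 (needs (3, 4, 2, 3), free (3, 4, 4, 3)); after release of (2, 0, 1, 1) the pool is (5, 4, 5, 4)
  blocked: task-6 wants (2, 3, 3, 6), pool (5, 4, 5, 4) — not enough r4
  blocked: task-2 wants (1, 1, 0, 5), pool (5, 4, 5, 4) — not enough r4
  blocked: task-5 wants (5, 3, 1, 7), pool (5, 4, 5, 4) — not enough r4
Permanently blocked: task-6, task-2 and task-5.


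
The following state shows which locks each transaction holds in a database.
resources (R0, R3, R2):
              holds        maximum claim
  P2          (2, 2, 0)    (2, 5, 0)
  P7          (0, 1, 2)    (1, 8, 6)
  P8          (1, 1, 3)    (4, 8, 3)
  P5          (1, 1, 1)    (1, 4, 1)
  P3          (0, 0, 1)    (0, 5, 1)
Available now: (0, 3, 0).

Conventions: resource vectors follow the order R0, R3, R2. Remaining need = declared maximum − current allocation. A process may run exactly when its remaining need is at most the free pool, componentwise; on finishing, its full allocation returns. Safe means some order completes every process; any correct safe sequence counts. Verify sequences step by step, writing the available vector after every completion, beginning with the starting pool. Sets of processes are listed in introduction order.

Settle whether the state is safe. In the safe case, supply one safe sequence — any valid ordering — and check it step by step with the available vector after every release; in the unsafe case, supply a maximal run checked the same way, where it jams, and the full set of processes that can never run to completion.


The state is UNSAFE.
Key observation: the pool after P5, P2, P3 is (3, 6, 2); every surviving request exceeds it in R3, so progress ends there.
The run P5, P2, P3 cannot be extended any further. Step-by-step check:
  pool = (0, 3, 0)
  P5 needs (0, 3, 0) <= (0, 3, 0) -> finishes; pool += (1, 1, 1) = (1, 4, 1)
  P2 needs (0, 3, 0) <= (1, 4, 1) -> finishes; pool += (2, 2, 0) = (3, 6, 1)
  P3 needs (0, 5, 0) <= (3, 6, 1) -> finishes; pool += (0, 0, 1) = (3, 6, 2)
  blocked: P7 wants (1, 7, 4), pool (3, 6, 2) — not enough R3 and R2
  blocked: P8 wants (3, 7, 0), pool (3, 6, 2) — not enough R3
Permanently blocked: P7 and P8.


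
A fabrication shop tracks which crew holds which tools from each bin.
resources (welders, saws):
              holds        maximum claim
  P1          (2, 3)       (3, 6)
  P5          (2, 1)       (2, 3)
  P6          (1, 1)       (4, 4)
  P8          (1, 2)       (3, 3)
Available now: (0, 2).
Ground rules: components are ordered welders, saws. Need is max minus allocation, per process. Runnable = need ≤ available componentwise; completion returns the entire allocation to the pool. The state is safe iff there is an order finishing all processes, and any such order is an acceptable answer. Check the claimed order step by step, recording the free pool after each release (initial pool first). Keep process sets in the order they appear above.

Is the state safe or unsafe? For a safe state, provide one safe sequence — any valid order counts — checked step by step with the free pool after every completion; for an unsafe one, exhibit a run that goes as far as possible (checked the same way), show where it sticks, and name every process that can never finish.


SAFE — a valid safe sequence is P5, P8, P1, P6.
Key observation: P5 marks the first exact bind of the order: its need (0, 2) fits the free (0, 2) with zero slack on a requested resource.
Step-by-step check:
  pool = (0, 2)
  P5 needs (0, 2) <= (0, 2) -> finishes; pool += (2, 1) = (2, 3)
  P8 needs (2, 1) <= (2, 3) -> finishes; pool += (1, 2) = (3, 5)
  P1 needs (1, 3) <= (3, 5) -> finishes; pool += (2, 3) = (5, 8)
  P6 needs (3, 3) <= (5, 8) -> finishes; pool += (1, 1) = (6, 9)


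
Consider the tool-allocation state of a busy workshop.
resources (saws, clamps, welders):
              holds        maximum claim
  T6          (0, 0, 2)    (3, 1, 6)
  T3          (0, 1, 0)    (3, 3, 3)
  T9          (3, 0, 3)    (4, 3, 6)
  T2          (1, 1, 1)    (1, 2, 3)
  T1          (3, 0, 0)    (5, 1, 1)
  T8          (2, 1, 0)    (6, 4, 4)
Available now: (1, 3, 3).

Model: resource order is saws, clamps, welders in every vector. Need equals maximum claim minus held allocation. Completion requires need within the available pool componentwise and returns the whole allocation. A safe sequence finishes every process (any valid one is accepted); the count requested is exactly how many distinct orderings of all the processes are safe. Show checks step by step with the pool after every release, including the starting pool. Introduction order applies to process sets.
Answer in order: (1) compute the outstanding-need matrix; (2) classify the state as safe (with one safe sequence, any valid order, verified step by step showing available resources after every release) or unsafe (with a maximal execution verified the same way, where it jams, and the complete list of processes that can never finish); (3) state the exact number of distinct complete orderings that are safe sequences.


(1) Need matrix, components ordered saws, clamps, welders:
  T6: (3, 1, 4)
  T3: (3, 2, 3)
  T9: (1, 3, 3)
  T2: (0, 1, 2)
  T1: (2, 1, 1)
  T8: (4, 3, 4)
(2) SAFE, for example via the order T9, T8, T3, T2, T1, T6.
Key observation: T9 marks the first exact bind of the order: its need (1, 3, 3) fits the free (1, 3, 3) with zero slack on a requested resource.
Verifying each step:
  pool = (1, 3, 3)
  T9 needs (1, 3, 3) <= (1, 3, 3) -> finishes; pool += (3, 0, 3) = (4, 3, 6)
  T8 needs (4, 3, 4) <= (4, 3, 6) -> finishes; pool += (2, 1, 0) = (6, 4, 6)
  T3 needs (3, 2, 3) <= (6, 4, 6) -> finishes; pool += (0, 1, 0) = (6, 5, 6)
  T2 needs (0, 1, 2) <= (6, 5, 6) -> finishes; pool += (1, 1, 1) = (7, 6, 7)
  T1 needs (2, 1, 1) <= (7, 6, 7) -> finishes; pool += (3, 0, 0) = (10, 6, 7)
  T6 needs (3, 1, 4) <= (10, 6, 7) -> finishes; pool += (0, 0, 2) = (10, 6, 9)
(3) Exactly 168 of the possible complete orderings are safe sequences.


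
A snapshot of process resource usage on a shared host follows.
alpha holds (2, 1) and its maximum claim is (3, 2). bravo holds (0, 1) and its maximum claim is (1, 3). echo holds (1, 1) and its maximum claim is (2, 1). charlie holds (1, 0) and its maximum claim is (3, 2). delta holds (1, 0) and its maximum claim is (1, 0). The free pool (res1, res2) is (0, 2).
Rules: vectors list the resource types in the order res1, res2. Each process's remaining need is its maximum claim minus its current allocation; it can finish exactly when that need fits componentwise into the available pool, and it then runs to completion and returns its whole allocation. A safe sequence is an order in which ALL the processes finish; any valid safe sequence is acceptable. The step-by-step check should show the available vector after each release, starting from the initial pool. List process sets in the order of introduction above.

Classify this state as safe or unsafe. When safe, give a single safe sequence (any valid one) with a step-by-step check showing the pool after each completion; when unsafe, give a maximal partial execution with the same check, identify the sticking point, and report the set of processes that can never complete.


SAFE, for example via the order delta, echo, charlie, alpha, bravo.
Key observation: echo is the earliest step where a requested resource binds exactly: need (1, 0), pool (1, 2) at its turn.
Verifying each step:
  pool = (0, 2)
  delta: need (0, 0) fits (0, 2); releases (1, 0), pool now (1, 2)
  echo: need (1, 0) fits (1, 2); releases (1, 1), pool now (2, 3)
  charlie: need (2, 2) fits (2, 3); releases (1, 0), pool now (3, 3)
  alpha: need (1, 1) fits (3, 3); releases (2, 1), pool now (5, 4)
  bravo: need (1, 2) fits (5, 4); releases (0, 1), pool now (5, 5)


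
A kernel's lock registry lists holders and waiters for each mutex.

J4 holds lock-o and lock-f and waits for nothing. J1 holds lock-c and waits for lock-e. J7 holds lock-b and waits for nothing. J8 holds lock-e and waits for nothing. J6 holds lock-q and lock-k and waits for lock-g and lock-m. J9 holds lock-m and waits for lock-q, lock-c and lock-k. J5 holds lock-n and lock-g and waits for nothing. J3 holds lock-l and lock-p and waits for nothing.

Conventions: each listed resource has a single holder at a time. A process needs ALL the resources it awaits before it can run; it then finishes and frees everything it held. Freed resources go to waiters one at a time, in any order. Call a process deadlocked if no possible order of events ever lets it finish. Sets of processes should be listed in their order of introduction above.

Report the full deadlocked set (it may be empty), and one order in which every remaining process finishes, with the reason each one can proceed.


Deadlocked: J6 and J9.
Key observation: the knot is the closed ring of waits J6 -> J9 -> J6; no other process is dragged down with it.
One completion order for the rest: J5, J8, J3, J1, J7, J4.
Check, step by step:
  run J5 (it waits on nothing); releases lock-n and lock-g
  run J8 (it waits on nothing); releases lock-e
  run J3 (it waits on nothing); releases lock-l and lock-p
  J1: everything it awaited (lock-e) is free; runs, freeing lock-c
  run J7 (it waits on nothing); releases lock-b
  run J4 (it waits on nothing); releases lock-o and lock-f


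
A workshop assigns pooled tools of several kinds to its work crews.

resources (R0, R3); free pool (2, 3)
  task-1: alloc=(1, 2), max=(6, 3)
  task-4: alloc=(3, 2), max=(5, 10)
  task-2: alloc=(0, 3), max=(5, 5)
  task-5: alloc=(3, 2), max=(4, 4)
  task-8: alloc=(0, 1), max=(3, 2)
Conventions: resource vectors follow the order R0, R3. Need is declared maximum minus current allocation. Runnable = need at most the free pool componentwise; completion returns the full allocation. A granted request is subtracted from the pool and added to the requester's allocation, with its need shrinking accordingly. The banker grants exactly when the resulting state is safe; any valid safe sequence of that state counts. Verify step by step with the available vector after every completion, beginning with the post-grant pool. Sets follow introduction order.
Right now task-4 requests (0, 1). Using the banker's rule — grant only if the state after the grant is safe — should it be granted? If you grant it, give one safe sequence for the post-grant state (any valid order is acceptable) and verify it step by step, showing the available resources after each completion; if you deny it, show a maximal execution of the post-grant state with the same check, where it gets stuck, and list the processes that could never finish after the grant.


GRANT: granting preserves safety; a valid post-grant sequence is task-5, task-1, task-8, task-4, task-2.
Key observation: the grant leaves (2, 2) free — enough for task-5, whose release restarts the cascade.
Step-by-step check of the post-grant state:
  pool = (2, 2)
  task-5 needs (1, 2) <= (2, 2) -> finishes; pool += (3, 2) = (5, 4)
  task-1 needs (5, 1) <= (5, 4) -> finishes; pool += (1, 2) = (6, 6)
  task-8 needs (3, 1) <= (6, 6) -> finishes; pool += (0, 1) = (6, 7)
  task-4 needs (2, 7) <= (6, 7) -> finishes; pool += (3, 3) = (9, 10)
  task-2 needs (5, 2) <= (9, 10) -> finishes; pool += (0, 3) = (9, 13)


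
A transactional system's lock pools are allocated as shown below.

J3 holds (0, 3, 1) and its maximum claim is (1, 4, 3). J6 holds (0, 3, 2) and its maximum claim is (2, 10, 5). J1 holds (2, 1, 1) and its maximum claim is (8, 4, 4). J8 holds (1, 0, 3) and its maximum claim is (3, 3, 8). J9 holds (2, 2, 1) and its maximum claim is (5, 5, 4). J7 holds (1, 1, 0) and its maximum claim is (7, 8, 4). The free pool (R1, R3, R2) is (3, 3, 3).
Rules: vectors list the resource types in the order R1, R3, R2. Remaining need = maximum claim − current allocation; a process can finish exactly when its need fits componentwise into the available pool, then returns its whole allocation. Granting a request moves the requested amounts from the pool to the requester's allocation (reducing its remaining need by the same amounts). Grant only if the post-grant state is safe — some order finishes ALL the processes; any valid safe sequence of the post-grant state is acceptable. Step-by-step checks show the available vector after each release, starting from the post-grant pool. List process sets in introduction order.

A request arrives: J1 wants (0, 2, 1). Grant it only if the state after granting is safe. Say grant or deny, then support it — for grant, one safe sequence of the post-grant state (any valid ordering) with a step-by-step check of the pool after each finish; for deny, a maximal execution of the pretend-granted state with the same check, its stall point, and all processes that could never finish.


DENY: after the grant no complete ordering would exist.
Key observation: after J3, J9 the pool peaks at (5, 6, 4), and each blocked process is short somewhere: J6 on R3; J1 on R1; J8 on R2; J7 on R1, R3.
Pretend the grant happened; the run J3, J9 goes as far as possible. Walking it through:
  pool = (3, 1, 2)
  J3 needs (1, 1, 2) <= (3, 1, 2) -> finishes; pool += (0, 3, 1) = (3, 4, 3)
  J9 needs (3, 3, 3) <= (3, 4, 3) -> finishes; pool += (2, 2, 1) = (5, 6, 4)
  blocked: J6 wants (2, 7, 3), pool (5, 6, 4) — not enough R3
  blocked: J1 wants (6, 1, 2), pool (5, 6, 4) — not enough R1
  blocked: J8 wants (2, 3, 5), pool (5, 6, 4) — not enough R2
  blocked: J7 wants (6, 7, 4), pool (5, 6, 4) — not enough R1 and R3
Post-grant, the permanently blocked set is J6, J1, J8 and J7.


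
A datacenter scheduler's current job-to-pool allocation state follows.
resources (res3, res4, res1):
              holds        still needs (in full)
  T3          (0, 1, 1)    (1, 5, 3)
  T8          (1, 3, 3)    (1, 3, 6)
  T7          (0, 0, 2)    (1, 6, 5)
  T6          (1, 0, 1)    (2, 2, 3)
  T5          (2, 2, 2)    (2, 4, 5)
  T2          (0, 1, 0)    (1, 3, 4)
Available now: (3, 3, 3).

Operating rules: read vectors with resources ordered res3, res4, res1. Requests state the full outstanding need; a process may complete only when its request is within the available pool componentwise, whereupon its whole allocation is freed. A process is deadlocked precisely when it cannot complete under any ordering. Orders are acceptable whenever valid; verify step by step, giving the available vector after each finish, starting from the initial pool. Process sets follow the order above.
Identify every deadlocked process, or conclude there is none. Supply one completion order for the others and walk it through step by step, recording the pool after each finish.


The deadlocked set is T3, T8, T7 and T5.
Key observation: after T6, T2 the pool peaks at (4, 4, 4), and each blocked process is short somewhere: T3 on res4; T8 on res1; T7 on res4, res1; T5 on res1.
A valid finishing order for the others: T6, T2. Walking it through:
  pool = (3, 3, 3)
  T6 needs (2, 2, 3) <= (3, 3, 3) -> finishes; pool += (1, 0, 1) = (4, 3, 4)
  T2 needs (1, 3, 4) <= (4, 3, 4) -> finishes; pool += (0, 1, 0) = (4, 4, 4)
None of the blocked processes ever fits:
  T3 cannot run: need (1, 5, 3) vs free (4, 4, 4) (insufficient res4)
  T8 cannot run: need (1, 3, 6) vs free (4, 4, 4) (insufficient res1)
  T7 cannot run: need (1, 6, 5) vs free (4, 4, 4) (insufficient res4 and res1)
  T5 cannot run: need (2, 4, 5) vs free (4, 4, 4) (insufficient res1)


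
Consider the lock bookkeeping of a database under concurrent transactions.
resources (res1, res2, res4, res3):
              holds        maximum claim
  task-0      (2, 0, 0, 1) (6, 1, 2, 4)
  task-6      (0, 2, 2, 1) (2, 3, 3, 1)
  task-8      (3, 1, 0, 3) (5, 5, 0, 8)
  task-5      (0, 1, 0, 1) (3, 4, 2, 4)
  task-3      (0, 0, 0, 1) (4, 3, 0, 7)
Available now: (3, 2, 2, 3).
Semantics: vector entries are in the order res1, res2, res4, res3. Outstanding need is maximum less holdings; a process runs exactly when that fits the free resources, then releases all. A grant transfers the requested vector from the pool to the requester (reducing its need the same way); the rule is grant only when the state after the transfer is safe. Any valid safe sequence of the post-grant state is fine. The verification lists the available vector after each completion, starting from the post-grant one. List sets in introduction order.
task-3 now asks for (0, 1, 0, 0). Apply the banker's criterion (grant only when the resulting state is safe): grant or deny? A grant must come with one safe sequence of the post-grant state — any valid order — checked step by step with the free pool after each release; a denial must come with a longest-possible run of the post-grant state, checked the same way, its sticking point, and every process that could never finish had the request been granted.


GRANT — the state after the grant stays safe, e.g. via task-6, task-5, task-8, task-3, task-0.
Key observation: granting shrinks the pool to (3, 1, 2, 3), yet task-6 still fits and the chain goes through.
Verifying the post-grant state step by step:
  pool = (3, 1, 2, 3)
  task-6: need (2, 1, 1, 0) fits (3, 1, 2, 3); releases (0, 2, 2, 1), pool now (3, 3, 4, 4)
  task-5: need (3, 3, 2, 3) fits (3, 3, 4, 4); releases (0, 1, 0, 1), pool now (3, 4, 4, 5)
  task-8: need (2, 4, 0, 5) fits (3, 4, 4, 5); releases (3, 1, 0, 3), pool now (6, 5, 4, 8)
  task-3: need (4, 2, 0, 6) fits (6, 5, 4, 8); releases (0, 1, 0, 1), pool now (6, 6, 4, 9)
  task-0: need (4, 1, 2, 3) fits (6, 6, 4, 9); releases (2, 0, 0, 1), pool now (8, 6, 4, 10)


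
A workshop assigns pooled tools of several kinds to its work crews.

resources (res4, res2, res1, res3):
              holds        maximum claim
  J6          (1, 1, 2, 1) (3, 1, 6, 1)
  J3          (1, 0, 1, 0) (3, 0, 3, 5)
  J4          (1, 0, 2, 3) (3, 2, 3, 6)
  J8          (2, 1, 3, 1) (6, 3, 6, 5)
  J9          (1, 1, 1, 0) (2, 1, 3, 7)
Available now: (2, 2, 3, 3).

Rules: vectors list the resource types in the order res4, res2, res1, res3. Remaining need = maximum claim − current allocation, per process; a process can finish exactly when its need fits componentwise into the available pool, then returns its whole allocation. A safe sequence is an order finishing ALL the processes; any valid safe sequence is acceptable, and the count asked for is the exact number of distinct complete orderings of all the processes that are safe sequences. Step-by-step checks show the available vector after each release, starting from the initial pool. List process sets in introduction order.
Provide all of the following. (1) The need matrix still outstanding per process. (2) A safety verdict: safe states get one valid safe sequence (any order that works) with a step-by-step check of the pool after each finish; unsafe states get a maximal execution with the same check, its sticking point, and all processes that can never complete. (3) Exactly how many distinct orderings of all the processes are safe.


(1) Outstanding need per process (order res4, res2, res1, res3):
  J6: (2, 0, 4, 0)
  J3: (2, 0, 2, 5)
  J4: (2, 2, 1, 3)
  J8: (4, 2, 3, 4)
  J9: (1, 0, 2, 7)
(2) SAFE — a valid safe sequence is J4, J6, J9, J3, J8.
Key observation: at J4 the run first touches a limit — (2, 2, 1, 3) against (2, 2, 3, 3), exact on a resource it actually requests.
Walking it through:
  pool = (2, 2, 3, 3)
  J4: need (2, 2, 1, 3) fits (2, 2, 3, 3); releases (1, 0, 2, 3), pool now (3, 2, 5, 6)
  J6: need (2, 0, 4, 0) fits (3, 2, 5, 6); releases (1, 1, 2, 1), pool now (4, 3, 7, 7)
  J9: need (1, 0, 2, 7) fits (4, 3, 7, 7); releases (1, 1, 1, 0), pool now (5, 4, 8, 7)
  J3: need (2, 0, 2, 5) fits (5, 4, 8, 7); releases (1, 0, 1, 0), pool now (6, 4, 9, 7)
  J8: need (4, 2, 3, 4) fits (6, 4, 9, 7); releases (2, 1, 3, 1), pool now (8, 5, 12, 8)
(3) The exact count: 10 of the possible complete orderings are safe sequences.
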